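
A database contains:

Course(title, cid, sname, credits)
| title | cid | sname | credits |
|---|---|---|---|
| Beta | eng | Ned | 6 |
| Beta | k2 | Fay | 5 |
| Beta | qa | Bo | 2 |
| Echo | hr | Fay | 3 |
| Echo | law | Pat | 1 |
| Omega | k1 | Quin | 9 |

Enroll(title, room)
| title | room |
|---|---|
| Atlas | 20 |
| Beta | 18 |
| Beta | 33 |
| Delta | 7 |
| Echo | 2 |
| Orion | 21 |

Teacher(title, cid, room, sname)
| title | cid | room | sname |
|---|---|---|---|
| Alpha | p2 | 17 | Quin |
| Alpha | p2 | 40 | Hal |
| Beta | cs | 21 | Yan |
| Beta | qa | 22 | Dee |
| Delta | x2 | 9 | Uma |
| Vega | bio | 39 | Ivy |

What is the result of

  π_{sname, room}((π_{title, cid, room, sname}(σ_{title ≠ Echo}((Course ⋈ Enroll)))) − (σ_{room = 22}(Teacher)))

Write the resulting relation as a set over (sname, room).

{(Bo, 18), (Bo, 33), (Fay, 18), (Fay, 33), (Ned, 18), (Ned, 33)}

Joining Course and Enroll on title yields {(Beta, eng, Ned, 6, 18), (Beta, eng, Ned, 6, 33), (Beta, k2, Fay, 5, 18), (Beta, k2, Fay, 5, 33), (Beta, qa, Bo, 2, 18), (Beta, qa, Bo, 2, 33), (Echo, hr, Fay, 3, 2), (Echo, law, Pat, 1, 2)}.
σ[title ≠ Echo]: keep tuples satisfying title ≠ Echo → {(Beta, eng, Ned, 6, 18), (Beta, eng, Ned, 6, 33), (Beta, k2, Fay, 5, 18), (Beta, k2, Fay, 5, 33), (Beta, qa, Bo, 2, 18), (Beta, qa, Bo, 2, 33)}
Keep only column(s) title, cid, room, sname: {(Beta, eng, 18, Ned), (Beta, eng, 33, Ned), (Beta, k2, 18, Fay), (Beta, k2, 33, Fay), (Beta, qa, 18, Bo), (Beta, qa, 33, Bo)}
σ[room = 22]: keep tuples satisfying room = 22 → {(Beta, qa, 22, Dee)}
Set difference of the two operands is {(Beta, eng, 18, Ned), (Beta, eng, 33, Ned), (Beta, k2, 18, Fay), (Beta, k2, 33, Fay), (Beta, qa, 18, Bo), (Beta, qa, 33, Bo)}.
Keep only column(s) sname, room: {(Bo, 18), (Bo, 33), (Fay, 18), (Fay, 33), (Ned, 18), (Ned, 33)}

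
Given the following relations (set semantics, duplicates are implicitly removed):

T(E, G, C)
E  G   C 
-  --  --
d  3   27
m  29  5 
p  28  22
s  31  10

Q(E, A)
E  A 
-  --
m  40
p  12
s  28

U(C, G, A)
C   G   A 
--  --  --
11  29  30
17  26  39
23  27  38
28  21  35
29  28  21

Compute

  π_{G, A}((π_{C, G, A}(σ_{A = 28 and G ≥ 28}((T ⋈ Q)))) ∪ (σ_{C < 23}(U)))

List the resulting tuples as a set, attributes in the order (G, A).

T ⋈ Q (natural join on E): {(m, 29, 5, 40), (p, 28, 22, 12), (s, 31, 10, 28)}
Filtering on A = 28 and G ≥ 28 leaves {(s, 31, 10, 28)}.
π[C, G, A]: project onto (C, G, A) → {(10, 31, 28)}
Filtering on C < 23 leaves {(11, 29, 30), (17, 26, 39)}.
Taking the union: {(10, 31, 28), (11, 29, 30), (17, 26, 39)}
π[G, A]: project onto (G, A) → {(26, 39), (29, 30), (31, 28)}

{(26, 39), (29, 30), (31, 28)}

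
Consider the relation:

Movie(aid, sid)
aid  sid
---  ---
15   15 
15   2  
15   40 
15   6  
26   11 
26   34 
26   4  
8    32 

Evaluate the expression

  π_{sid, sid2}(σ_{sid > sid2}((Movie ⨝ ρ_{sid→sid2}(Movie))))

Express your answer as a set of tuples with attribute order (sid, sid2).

ρ[sid→sid2]: schema becomes (aid, sid2); tuples unchanged.
Movie ⋈ ρ_{sid→sid2}(Movie) (natural join on aid): {(15, 15, 15), (15, 15, 2), (15, 15, 40), (15, 15, 6), (15, 2, 15), (15, 2, 2), (15, 2, 40), (15, 2, 6), (15, 40, 15), (15, 40, 2), (15, 40, 40), (15, 40, 6), (15, 6, 15), (15, 6, 2), (15, 6, 40), (15, 6, 6), (26, 11, 11), (26, 11, 34), (26, 11, 4), (26, 34, 11), (26, 34, 34), (26, 34, 4), (26, 4, 11), (26, 4, 34), (26, 4, 4), (8, 32, 32)}
Filtering on sid > sid2 leaves {(15, 15, 2), (15, 15, 6), (15, 40, 15), (15, 40, 2), (15, 40, 6), (15, 6, 2), (26, 11, 4), (26, 34, 11), (26, 34, 4)}.
π[sid, sid2]: project onto (sid, sid2) → {(11, 4), (15, 2), (15, 6), (34, 11), (34, 4), (40, 15), (40, 2), (40, 6), (6, 2)}

{(11, 4), (15, 2), (15, 6), (34, 11), (34, 4), (40, 15), (40, 2), (40, 6), (6, 2)}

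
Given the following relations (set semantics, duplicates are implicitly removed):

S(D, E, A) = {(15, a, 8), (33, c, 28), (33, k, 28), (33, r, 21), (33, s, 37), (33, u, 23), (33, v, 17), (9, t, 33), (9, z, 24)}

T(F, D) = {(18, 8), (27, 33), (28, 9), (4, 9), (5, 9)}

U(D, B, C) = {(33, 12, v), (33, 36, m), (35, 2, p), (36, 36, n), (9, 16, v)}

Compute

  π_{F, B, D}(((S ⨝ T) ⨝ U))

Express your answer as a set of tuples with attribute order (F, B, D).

{(27, 12, 33), (27, 36, 33), (28, 16, 9), (4, 16, 9), (5, 16, 9)}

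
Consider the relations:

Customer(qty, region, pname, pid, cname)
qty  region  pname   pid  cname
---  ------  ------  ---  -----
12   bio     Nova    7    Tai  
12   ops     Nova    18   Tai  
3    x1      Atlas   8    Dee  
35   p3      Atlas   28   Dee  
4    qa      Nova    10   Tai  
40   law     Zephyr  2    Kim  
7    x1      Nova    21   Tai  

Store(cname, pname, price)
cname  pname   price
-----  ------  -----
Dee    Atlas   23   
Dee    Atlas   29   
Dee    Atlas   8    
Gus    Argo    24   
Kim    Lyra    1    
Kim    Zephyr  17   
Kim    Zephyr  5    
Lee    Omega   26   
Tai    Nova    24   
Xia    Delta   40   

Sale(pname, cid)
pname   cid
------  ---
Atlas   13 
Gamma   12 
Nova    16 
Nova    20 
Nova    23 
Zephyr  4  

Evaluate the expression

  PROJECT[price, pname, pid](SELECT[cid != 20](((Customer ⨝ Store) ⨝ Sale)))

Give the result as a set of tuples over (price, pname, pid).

{(17, Zephyr, 2), (23, Atlas, 28), (23, Atlas, 8), (24, Nova, 10), (24, Nova, 18), (24, Nova, 21), (24, Nova, 7), (29, Atlas, 28), (29, Atlas, 8), (5, Zephyr, 2), (8, Atlas, 28), (8, Atlas, 8)}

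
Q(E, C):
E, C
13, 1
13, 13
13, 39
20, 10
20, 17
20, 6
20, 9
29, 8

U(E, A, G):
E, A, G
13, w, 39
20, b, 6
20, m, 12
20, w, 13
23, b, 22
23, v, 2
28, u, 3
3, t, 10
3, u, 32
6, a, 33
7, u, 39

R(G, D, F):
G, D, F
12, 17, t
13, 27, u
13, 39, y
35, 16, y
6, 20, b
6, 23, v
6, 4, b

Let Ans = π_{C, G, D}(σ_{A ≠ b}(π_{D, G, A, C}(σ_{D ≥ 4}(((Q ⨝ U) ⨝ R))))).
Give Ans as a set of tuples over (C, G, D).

{(10, 12, 17), (10, 13, 27), (10, 13, 39), (17, 12, 17), (17, 13, 27), (17, 13, 39), (6, 12, 17), (6, 13, 27), (6, 13, 39), (9, 12, 17), (9, 13, 27), (9, 13, 39)}

Q ⋈ U (natural join on E): {(13, 1, w, 39), (13, 13, w, 39), (13, 39, w, 39), (20, 10, b, 6), (20, 10, m, 12), (20, 10, w, 13), (20, 17, b, 6), (20, 17, m, 12), (20, 17, w, 13), (20, 6, b, 6), (20, 6, m, 12), (20, 6, w, 13), (20, 9, b, 6), (20, 9, m, 12), (20, 9, w, 13)}
(Q ⨝ U) ⋈ R (natural join on G): {(20, 10, b, 6, 20, b), (20, 10, b, 6, 23, v), (20, 10, b, 6, 4, b), (20, 10, m, 12, 17, t), (20, 10, w, 13, 27, u), (20, 10, w, 13, 39, y), (20, 17, b, 6, 20, b), (20, 17, b, 6, 23, v), (20, 17, b, 6, 4, b), (20, 17, m, 12, 17, t), (20, 17, w, 13, 27, u), (20, 17, w, 13, 39, y), (20, 6, b, 6, 20, b), (20, 6, b, 6, 23, v), (20, 6, b, 6, 4, b), (20, 6, m, 12, 17, t), (20, 6, w, 13, 27, u), (20, 6, w, 13, 39, y), (20, 9, b, 6, 20, b), (20, 9, b, 6, 23, v), (20, 9, b, 6, 4, b), (20, 9, m, 12, 17, t), (20, 9, w, 13, 27, u), (20, 9, w, 13, 39, y)}
σ[D ≥ 4]: keep tuples satisfying D ≥ 4 → {(20, 10, b, 6, 20, b), (20, 10, b, 6, 23, v), (20, 10, b, 6, 4, b), (20, 10, m, 12, 17, t), (20, 10, w, 13, 27, u), (20, 10, w, 13, 39, y), (20, 17, b, 6, 20, b), (20, 17, b, 6, 23, v), (20, 17, b, 6, 4, b), (20, 17, m, 12, 17, t), (20, 17, w, 13, 27, u), (20, 17, w, 13, 39, y), (20, 6, b, 6, 20, b), (20, 6, b, 6, 23, v), (20, 6, b, 6, 4, b), (20, 6, m, 12, 17, t), (20, 6, w, 13, 27, u), (20, 6, w, 13, 39, y), (20, 9, b, 6, 20, b), (20, 9, b, 6, 23, v), (20, 9, b, 6, 4, b), (20, 9, m, 12, 17, t), (20, 9, w, 13, 27, u), (20, 9, w, 13, 39, y)}
π_{D, G, A, C} gives {(17, 12, m, 10), (17, 12, m, 17), (17, 12, m, 6), (17, 12, m, 9), (20, 6, b, 10), (20, 6, b, 17), (20, 6, b, 6), (20, 6, b, 9), (23, 6, b, 10), (23, 6, b, 17), (23, 6, b, 6), (23, 6, b, 9), (27, 13, w, 10), (27, 13, w, 17), (27, 13, w, 6), (27, 13, w, 9), (39, 13, w, 10), (39, 13, w, 17), (39, 13, w, 6), (39, 13, w, 9), (4, 6, b, 10), (4, 6, b, 17), (4, 6, b, 6), (4, 6, b, 9)}.
σ[A ≠ b]: keep tuples satisfying A ≠ b → {(17, 12, m, 10), (17, 12, m, 17), (17, 12, m, 6), (17, 12, m, 9), (27, 13, w, 10), (27, 13, w, 17), (27, 13, w, 6), (27, 13, w, 9), (39, 13, w, 10), (39, 13, w, 17), (39, 13, w, 6), (39, 13, w, 9)}
π_{C, G, D} gives {(10, 12, 17), (10, 13, 27), (10, 13, 39), (17, 12, 17), (17, 13, 27), (17, 13, 39), (6, 12, 17), (6, 13, 27), (6, 13, 39), (9, 12, 17), (9, 13, 27), (9, 13, 39)}.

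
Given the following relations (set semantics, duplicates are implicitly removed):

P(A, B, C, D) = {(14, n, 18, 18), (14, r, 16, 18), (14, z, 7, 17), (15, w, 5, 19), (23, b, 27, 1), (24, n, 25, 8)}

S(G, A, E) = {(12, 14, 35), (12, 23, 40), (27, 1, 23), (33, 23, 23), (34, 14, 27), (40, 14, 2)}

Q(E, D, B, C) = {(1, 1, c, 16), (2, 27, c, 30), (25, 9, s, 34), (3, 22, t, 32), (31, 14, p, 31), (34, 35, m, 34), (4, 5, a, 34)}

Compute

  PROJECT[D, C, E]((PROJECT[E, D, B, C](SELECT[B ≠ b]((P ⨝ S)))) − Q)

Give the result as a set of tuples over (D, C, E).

P ⋈ S (natural join on A): {(14, n, 18, 18, 12, 35), (14, n, 18, 18, 34, 27), (14, n, 18, 18, 40, 2), (14, r, 16, 18, 12, 35), (14, r, 16, 18, 34, 27), (14, r, 16, 18, 40, 2), (14, z, 7, 17, 12, 35), (14, z, 7, 17, 34, 27), (14, z, 7, 17, 40, 2), (23, b, 27, 1, 12, 40), (23, b, 27, 1, 33, 23)}
Apply σ_{B ≠ b}; surviving tuples: {(14, n, 18, 18, 12, 35), (14, n, 18, 18, 34, 27), (14, n, 18, 18, 40, 2), (14, r, 16, 18, 12, 35), (14, r, 16, 18, 34, 27), (14, r, 16, 18, 40, 2), (14, z, 7, 17, 12, 35), (14, z, 7, 17, 34, 27), (14, z, 7, 17, 40, 2)}
Projecting to E, D, B, C: {(2, 17, z, 7), (2, 18, n, 18), (2, 18, r, 16), (27, 17, z, 7), (27, 18, n, 18), (27, 18, r, 16), (35, 17, z, 7), (35, 18, n, 18), (35, 18, r, 16)}
Taking the difference: {(2, 17, z, 7), (2, 18, n, 18), (2, 18, r, 16), (27, 17, z, 7), (27, 18, n, 18), (27, 18, r, 16), (35, 17, z, 7), (35, 18, n, 18), (35, 18, r, 16)}
Projecting to D, C, E: {(17, 7, 2), (17, 7, 27), (17, 7, 35), (18, 16, 2), (18, 16, 27), (18, 16, 35), (18, 18, 2), (18, 18, 27), (18, 18, 35)}

{(17, 7, 2), (17, 7, 27), (17, 7, 35), (18, 16, 2), (18, 16, 27), (18, 16, 35), (18, 18, 2), (18, 18, 27), (18, 18, 35)}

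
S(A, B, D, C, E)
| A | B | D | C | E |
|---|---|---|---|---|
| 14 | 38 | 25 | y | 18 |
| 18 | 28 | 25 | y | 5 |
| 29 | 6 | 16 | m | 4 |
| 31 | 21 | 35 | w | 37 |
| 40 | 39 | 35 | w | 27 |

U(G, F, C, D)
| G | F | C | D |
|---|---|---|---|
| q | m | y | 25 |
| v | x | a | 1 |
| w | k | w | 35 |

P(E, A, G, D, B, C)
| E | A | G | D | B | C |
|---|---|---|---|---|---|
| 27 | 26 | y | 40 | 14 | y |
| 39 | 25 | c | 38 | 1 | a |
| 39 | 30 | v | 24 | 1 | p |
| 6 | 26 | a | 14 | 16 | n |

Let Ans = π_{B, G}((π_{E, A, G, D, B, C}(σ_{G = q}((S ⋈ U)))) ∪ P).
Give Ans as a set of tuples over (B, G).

Joining S and U on D, C yields {(14, 38, 25, y, 18, q, m), (18, 28, 25, y, 5, q, m), (31, 21, 35, w, 37, w, k), (40, 39, 35, w, 27, w, k)}.
Filtering on G = q leaves {(14, 38, 25, y, 18, q, m), (18, 28, 25, y, 5, q, m)}.
Keep only column(s) E, A, G, D, B, C: {(18, 14, q, 25, 38, y), (5, 18, q, 25, 28, y)}
Set union of the two operands is {(18, 14, q, 25, 38, y), (27, 26, y, 40, 14, y), (39, 25, c, 38, 1, a), (39, 30, v, 24, 1, p), (5, 18, q, 25, 28, y), (6, 26, a, 14, 16, n)}.
Keep only column(s) B, G: {(1, c), (1, v), (14, y), (16, a), (28, q), (38, q)}

{(1, c), (1, v), (14, y), (16, a), (28, q), (38, q)}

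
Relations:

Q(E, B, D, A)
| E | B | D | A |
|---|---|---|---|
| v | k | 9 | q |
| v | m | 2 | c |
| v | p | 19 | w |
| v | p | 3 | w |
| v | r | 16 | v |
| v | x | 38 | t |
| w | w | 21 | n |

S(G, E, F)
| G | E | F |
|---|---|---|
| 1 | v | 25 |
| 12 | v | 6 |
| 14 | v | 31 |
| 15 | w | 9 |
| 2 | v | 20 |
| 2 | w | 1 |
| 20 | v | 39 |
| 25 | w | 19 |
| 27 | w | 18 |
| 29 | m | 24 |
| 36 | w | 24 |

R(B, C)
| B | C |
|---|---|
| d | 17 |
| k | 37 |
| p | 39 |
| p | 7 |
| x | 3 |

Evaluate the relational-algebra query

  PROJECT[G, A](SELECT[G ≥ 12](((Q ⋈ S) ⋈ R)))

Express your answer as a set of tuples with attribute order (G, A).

{(12, q), (12, t), (12, w), (14, q), (14, t), (14, w), (20, q), (20, t), (20, w)}

Q ⋈ S (natural join on E): {(v, k, 9, q, 1, 25), (v, k, 9, q, 12, 6), (v, k, 9, q, 14, 31), (v, k, 9, q, 2, 20), (v, k, 9, q, 20, 39), (v, m, 2, c, 1, 25), (v, m, 2, c, 12, 6), (v, m, 2, c, 14, 31), (v, m, 2, c, 2, 20), (v, m, 2, c, 20, 39), (v, p, 19, w, 1, 25), (v, p, 19, w, 12, 6), (v, p, 19, w, 14, 31), (v, p, 19, w, 2, 20), (v, p, 19, w, 20, 39), (v, p, 3, w, 1, 25), (v, p, 3, w, 12, 6), (v, p, 3, w, 14, 31), (v, p, 3, w, 2, 20), (v, p, 3, w, 20, 39), (v, r, 16, v, 1, 25), (v, r, 16, v, 12, 6), (v, r, 16, v, 14, 31), (v, r, 16, v, 2, 20), (v, r, 16, v, 20, 39), (v, x, 38, t, 1, 25), (v, x, 38, t, 12, 6), (v, x, 38, t, 14, 31), (v, x, 38, t, 2, 20), (v, x, 38, t, 20, 39), (w, w, 21, n, 15, 9), (w, w, 21, n, 2, 1), (w, w, 21, n, 25, 19), (w, w, 21, n, 27, 18), (w, w, 21, n, 36, 24)}
(Q ⋈ S) ⋈ R (natural join on B): {(v, k, 9, q, 1, 25, 37), (v, k, 9, q, 12, 6, 37), (v, k, 9, q, 14, 31, 37), (v, k, 9, q, 2, 20, 37), (v, k, 9, q, 20, 39, 37), (v, p, 19, w, 1, 25, 39), (v, p, 19, w, 1, 25, 7), (v, p, 19, w, 12, 6, 39), (v, p, 19, w, 12, 6, 7), (v, p, 19, w, 14, 31, 39), (v, p, 19, w, 14, 31, 7), (v, p, 19, w, 2, 20, 39), (v, p, 19, w, 2, 20, 7), (v, p, 19, w, 20, 39, 39), (v, p, 19, w, 20, 39, 7), (v, p, 3, w, 1, 25, 39), (v, p, 3, w, 1, 25, 7), (v, p, 3, w, 12, 6, 39), (v, p, 3, w, 12, 6, 7), (v, p, 3, w, 14, 31, 39), (v, p, 3, w, 14, 31, 7), (v, p, 3, w, 2, 20, 39), (v, p, 3, w, 2, 20, 7), (v, p, 3, w, 20, 39, 39), (v, p, 3, w, 20, 39, 7), (v, x, 38, t, 1, 25, 3), (v, x, 38, t, 12, 6, 3), (v, x, 38, t, 14, 31, 3), (v, x, 38, t, 2, 20, 3), (v, x, 38, t, 20, 39, 3)}
Filtering on G ≥ 12 leaves {(v, k, 9, q, 12, 6, 37), (v, k, 9, q, 14, 31, 37), (v, k, 9, q, 20, 39, 37), (v, p, 19, w, 12, 6, 39), (v, p, 19, w, 12, 6, 7), (v, p, 19, w, 14, 31, 39), (v, p, 19, w, 14, 31, 7), (v, p, 19, w, 20, 39, 39), (v, p, 19, w, 20, 39, 7), (v, p, 3, w, 12, 6, 39), (v, p, 3, w, 12, 6, 7), (v, p, 3, w, 14, 31, 39), (v, p, 3, w, 14, 31, 7), (v, p, 3, w, 20, 39, 39), (v, p, 3, w, 20, 39, 7), (v, x, 38, t, 12, 6, 3), (v, x, 38, t, 14, 31, 3), (v, x, 38, t, 20, 39, 3)}.
π_{G, A} gives {(12, q), (12, t), (12, w), (14, q), (14, t), (14, w), (20, q), (20, t), (20, w)} (9 duplicate(s) eliminated).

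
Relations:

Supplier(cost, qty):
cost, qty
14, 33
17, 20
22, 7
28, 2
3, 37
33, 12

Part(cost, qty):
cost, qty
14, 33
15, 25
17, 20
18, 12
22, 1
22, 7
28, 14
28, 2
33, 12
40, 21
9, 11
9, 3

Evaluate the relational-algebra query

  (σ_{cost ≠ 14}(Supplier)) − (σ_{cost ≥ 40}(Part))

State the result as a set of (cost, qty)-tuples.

{(17, 20), (22, 7), (28, 2), (3, 37), (33, 12)}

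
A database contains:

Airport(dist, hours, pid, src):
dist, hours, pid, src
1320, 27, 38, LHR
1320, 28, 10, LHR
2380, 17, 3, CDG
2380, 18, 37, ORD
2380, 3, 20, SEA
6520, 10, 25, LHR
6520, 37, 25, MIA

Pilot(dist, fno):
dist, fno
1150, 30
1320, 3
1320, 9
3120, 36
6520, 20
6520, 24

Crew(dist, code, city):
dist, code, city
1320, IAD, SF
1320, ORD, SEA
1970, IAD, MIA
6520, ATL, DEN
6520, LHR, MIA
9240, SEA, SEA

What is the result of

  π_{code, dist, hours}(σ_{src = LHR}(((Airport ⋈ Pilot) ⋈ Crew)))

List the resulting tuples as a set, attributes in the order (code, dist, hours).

Airport ⋈ Pilot (natural join on dist): {(1320, 27, 38, LHR, 3), (1320, 27, 38, LHR, 9), (1320, 28, 10, LHR, 3), (1320, 28, 10, LHR, 9), (6520, 10, 25, LHR, 20), (6520, 10, 25, LHR, 24), (6520, 37, 25, MIA, 20), (6520, 37, 25, MIA, 24)}
(Airport ⋈ Pilot) ⋈ Crew (natural join on dist): {(1320, 27, 38, LHR, 3, IAD, SF), (1320, 27, 38, LHR, 3, ORD, SEA), (1320, 27, 38, LHR, 9, IAD, SF), (1320, 27, 38, LHR, 9, ORD, SEA), (1320, 28, 10, LHR, 3, IAD, SF), (1320, 28, 10, LHR, 3, ORD, SEA), (1320, 28, 10, LHR, 9, IAD, SF), (1320, 28, 10, LHR, 9, ORD, SEA), (6520, 10, 25, LHR, 20, ATL, DEN), (6520, 10, 25, LHR, 20, LHR, MIA), (6520, 10, 25, LHR, 24, ATL, DEN), (6520, 10, 25, LHR, 24, LHR, MIA), (6520, 37, 25, MIA, 20, ATL, DEN), (6520, 37, 25, MIA, 20, LHR, MIA), (6520, 37, 25, MIA, 24, ATL, DEN), (6520, 37, 25, MIA, 24, LHR, MIA)}
Filtering on src = LHR leaves {(1320, 27, 38, LHR, 3, IAD, SF), (1320, 27, 38, LHR, 3, ORD, SEA), (1320, 27, 38, LHR, 9, IAD, SF), (1320, 27, 38, LHR, 9, ORD, SEA), (1320, 28, 10, LHR, 3, IAD, SF), (1320, 28, 10, LHR, 3, ORD, SEA), (1320, 28, 10, LHR, 9, IAD, SF), (1320, 28, 10, LHR, 9, ORD, SEA), (6520, 10, 25, LHR, 20, ATL, DEN), (6520, 10, 25, LHR, 20, LHR, MIA), (6520, 10, 25, LHR, 24, ATL, DEN), (6520, 10, 25, LHR, 24, LHR, MIA)}.
Projecting to code, dist, hours (6 duplicate(s) eliminated): {(ATL, 6520, 10), (IAD, 1320, 27), (IAD, 1320, 28), (LHR, 6520, 10), (ORD, 1320, 27), (ORD, 1320, 28)}

{(ATL, 6520, 10), (IAD, 1320, 27), (IAD, 1320, 28), (LHR, 6520, 10), (ORD, 1320, 27), (ORD, 1320, 28)}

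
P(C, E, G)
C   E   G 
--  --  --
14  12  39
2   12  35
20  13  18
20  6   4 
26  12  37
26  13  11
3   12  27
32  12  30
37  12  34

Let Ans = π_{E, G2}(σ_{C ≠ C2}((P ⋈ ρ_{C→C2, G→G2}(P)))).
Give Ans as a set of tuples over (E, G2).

{(12, 27), (12, 30), (12, 34), (12, 35), (12, 37), (12, 39), (13, 11), (13, 18)}

ρ[C→C2, G→G2]: schema becomes (C2, E, G2); tuples unchanged.
P ⋈ ρ_{C→C2, G→G2}(P) (natural join on E): {(14, 12, 39, 14, 39), (14, 12, 39, 2, 35), (14, 12, 39, 26, 37), (14, 12, 39, 3, 27), (14, 12, 39, 32, 30), (14, 12, 39, 37, 34), (2, 12, 35, 14, 39), (2, 12, 35, 2, 35), (2, 12, 35, 26, 37), (2, 12, 35, 3, 27), (2, 12, 35, 32, 30), (2, 12, 35, 37, 34), (20, 13, 18, 20, 18), (20, 13, 18, 26, 11), (20, 6, 4, 20, 4), (26, 12, 37, 14, 39), (26, 12, 37, 2, 35), (26, 12, 37, 26, 37), (26, 12, 37, 3, 27), (26, 12, 37, 32, 30), (26, 12, 37, 37, 34), (26, 13, 11, 20, 18), (26, 13, 11, 26, 11), (3, 12, 27, 14, 39), (3, 12, 27, 2, 35), (3, 12, 27, 26, 37), (3, 12, 27, 3, 27), (3, 12, 27, 32, 30), (3, 12, 27, 37, 34), (32, 12, 30, 14, 39), (32, 12, 30, 2, 35), (32, 12, 30, 26, 37), (32, 12, 30, 3, 27), (32, 12, 30, 32, 30), (32, 12, 30, 37, 34), (37, 12, 34, 14, 39), (37, 12, 34, 2, 35), (37, 12, 34, 26, 37), (37, 12, 34, 3, 27), (37, 12, 34, 32, 30), (37, 12, 34, 37, 34)}
Apply σ_{C ≠ C2}; surviving tuples: {(14, 12, 39, 2, 35), (14, 12, 39, 26, 37), (14, 12, 39, 3, 27), (14, 12, 39, 32, 30), (14, 12, 39, 37, 34), (2, 12, 35, 14, 39), (2, 12, 35, 26, 37), (2, 12, 35, 3, 27), (2, 12, 35, 32, 30), (2, 12, 35, 37, 34), (20, 13, 18, 26, 11), (26, 12, 37, 14, 39), (26, 12, 37, 2, 35), (26, 12, 37, 3, 27), (26, 12, 37, 32, 30), (26, 12, 37, 37, 34), (26, 13, 11, 20, 18), (3, 12, 27, 14, 39), (3, 12, 27, 2, 35), (3, 12, 27, 26, 37), (3, 12, 27, 32, 30), (3, 12, 27, 37, 34), (32, 12, 30, 14, 39), (32, 12, 30, 2, 35), (32, 12, 30, 26, 37), (32, 12, 30, 3, 27), (32, 12, 30, 37, 34), (37, 12, 34, 14, 39), (37, 12, 34, 2, 35), (37, 12, 34, 26, 37), (37, 12, 34, 3, 27), (37, 12, 34, 32, 30)}
Keep only column(s) E, G2 (24 duplicate(s) eliminated): {(12, 27), (12, 30), (12, 34), (12, 35), (12, 37), (12, 39), (13, 11), (13, 18)}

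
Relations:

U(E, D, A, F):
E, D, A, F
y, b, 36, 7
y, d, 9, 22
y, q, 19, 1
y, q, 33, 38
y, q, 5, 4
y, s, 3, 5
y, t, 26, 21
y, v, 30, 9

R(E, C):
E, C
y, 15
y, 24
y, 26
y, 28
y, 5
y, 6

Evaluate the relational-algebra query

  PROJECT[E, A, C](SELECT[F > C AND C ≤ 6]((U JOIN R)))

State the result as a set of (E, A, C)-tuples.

{(y, 26, 5), (y, 26, 6), (y, 30, 5), (y, 30, 6), (y, 33, 5), (y, 33, 6), (y, 36, 5), (y, 36, 6), (y, 9, 5), (y, 9, 6)}

Natural join on E: {(y, b, 36, 7, 15), (y, b, 36, 7, 24), (y, b, 36, 7, 26), (y, b, 36, 7, 28), (y, b, 36, 7, 5), (y, b, 36, 7, 6), (y, d, 9, 22, 15), (y, d, 9, 22, 24), (y, d, 9, 22, 26), (y, d, 9, 22, 28), (y, d, 9, 22, 5), (y, d, 9, 22, 6), (y, q, 19, 1, 15), (y, q, 19, 1, 24), (y, q, 19, 1, 26), (y, q, 19, 1, 28), (y, q, 19, 1, 5), (y, q, 19, 1, 6), (y, q, 33, 38, 15), (y, q, 33, 38, 24), (y, q, 33, 38, 26), (y, q, 33, 38, 28), (y, q, 33, 38, 5), (y, q, 33, 38, 6), (y, q, 5, 4, 15), (y, q, 5, 4, 24), (y, q, 5, 4, 26), (y, q, 5, 4, 28), (y, q, 5, 4, 5), (y, q, 5, 4, 6), (y, s, 3, 5, 15), (y, s, 3, 5, 24), (y, s, 3, 5, 26), (y, s, 3, 5, 28), (y, s, 3, 5, 5), (y, s, 3, 5, 6), (y, t, 26, 21, 15), (y, t, 26, 21, 24), (y, t, 26, 21, 26), (y, t, 26, 21, 28), (y, t, 26, 21, 5), (y, t, 26, 21, 6), (y, v, 30, 9, 15), (y, v, 30, 9, 24), (y, v, 30, 9, 26), (y, v, 30, 9, 28), (y, v, 30, 9, 5), (y, v, 30, 9, 6)}
Apply σ_{F > C AND C ≤ 6}; surviving tuples: {(y, b, 36, 7, 5), (y, b, 36, 7, 6), (y, d, 9, 22, 5), (y, d, 9, 22, 6), (y, q, 33, 38, 5), (y, q, 33, 38, 6), (y, t, 26, 21, 5), (y, t, 26, 21, 6), (y, v, 30, 9, 5), (y, v, 30, 9, 6)}
Keep only column(s) E, A, C: {(y, 26, 5), (y, 26, 6), (y, 30, 5), (y, 30, 6), (y, 33, 5), (y, 33, 6), (y, 36, 5), (y, 36, 6), (y, 9, 5), (y, 9, 6)}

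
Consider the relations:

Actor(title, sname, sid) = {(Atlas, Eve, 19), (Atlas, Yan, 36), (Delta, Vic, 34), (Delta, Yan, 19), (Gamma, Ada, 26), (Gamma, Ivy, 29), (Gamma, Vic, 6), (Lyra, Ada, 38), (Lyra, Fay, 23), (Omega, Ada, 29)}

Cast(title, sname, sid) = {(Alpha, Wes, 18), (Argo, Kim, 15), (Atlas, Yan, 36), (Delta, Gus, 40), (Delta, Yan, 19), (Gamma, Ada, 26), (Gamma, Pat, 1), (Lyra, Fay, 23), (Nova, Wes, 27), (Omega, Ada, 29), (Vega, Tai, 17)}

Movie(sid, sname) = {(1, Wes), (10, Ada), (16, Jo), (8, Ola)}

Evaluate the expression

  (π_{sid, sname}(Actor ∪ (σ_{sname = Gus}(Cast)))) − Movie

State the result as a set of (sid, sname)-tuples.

Apply σ_{sname = Gus}; surviving tuples: {(Delta, Gus, 40)}
Taking the union: {(Atlas, Eve, 19), (Atlas, Yan, 36), (Delta, Gus, 40), (Delta, Vic, 34), (Delta, Yan, 19), (Gamma, Ada, 26), (Gamma, Ivy, 29), (Gamma, Vic, 6), (Lyra, Ada, 38), (Lyra, Fay, 23), (Omega, Ada, 29)}
Keep only column(s) sid, sname: {(19, Eve), (19, Yan), (23, Fay), (26, Ada), (29, Ada), (29, Ivy), (34, Vic), (36, Yan), (38, Ada), (40, Gus), (6, Vic)}
Taking the difference: {(19, Eve), (19, Yan), (23, Fay), (26, Ada), (29, Ada), (29, Ivy), (34, Vic), (36, Yan), (38, Ada), (40, Gus), (6, Vic)}

{(19, Eve), (19, Yan), (23, Fay), (26, Ada), (29, Ada), (29, Ivy), (34, Vic), (36, Yan), (38, Ada), (40, Gus), (6, Vic)}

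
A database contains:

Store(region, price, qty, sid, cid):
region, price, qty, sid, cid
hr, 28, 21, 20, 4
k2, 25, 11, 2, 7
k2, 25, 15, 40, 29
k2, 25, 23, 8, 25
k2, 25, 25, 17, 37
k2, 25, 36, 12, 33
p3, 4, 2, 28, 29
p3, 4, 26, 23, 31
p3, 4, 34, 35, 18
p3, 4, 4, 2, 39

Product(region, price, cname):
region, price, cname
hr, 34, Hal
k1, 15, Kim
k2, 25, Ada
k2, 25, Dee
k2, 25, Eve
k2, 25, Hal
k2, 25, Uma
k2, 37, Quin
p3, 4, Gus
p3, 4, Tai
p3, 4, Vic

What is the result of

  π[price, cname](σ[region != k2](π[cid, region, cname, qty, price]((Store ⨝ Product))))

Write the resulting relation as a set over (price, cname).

{(4, Gus), (4, Tai), (4, Vic)}

Joining Store and Product on region, price yields {(k2, 25, 11, 2, 7, Ada), (k2, 25, 11, 2, 7, Dee), (k2, 25, 11, 2, 7, Eve), (k2, 25, 11, 2, 7, Hal), (k2, 25, 11, 2, 7, Uma), (k2, 25, 15, 40, 29, Ada), (k2, 25, 15, 40, 29, Dee), (k2, 25, 15, 40, 29, Eve), (k2, 25, 15, 40, 29, Hal), (k2, 25, 15, 40, 29, Uma), (k2, 25, 23, 8, 25, Ada), (k2, 25, 23, 8, 25, Dee), (k2, 25, 23, 8, 25, Eve), (k2, 25, 23, 8, 25, Hal), (k2, 25, 23, 8, 25, Uma), (k2, 25, 25, 17, 37, Ada), (k2, 25, 25, 17, 37, Dee), (k2, 25, 25, 17, 37, Eve), (k2, 25, 25, 17, 37, Hal), (k2, 25, 25, 17, 37, Uma), (k2, 25, 36, 12, 33, Ada), (k2, 25, 36, 12, 33, Dee), (k2, 25, 36, 12, 33, Eve), (k2, 25, 36, 12, 33, Hal), (k2, 25, 36, 12, 33, Uma), (p3, 4, 2, 28, 29, Gus), (p3, 4, 2, 28, 29, Tai), (p3, 4, 2, 28, 29, Vic), (p3, 4, 26, 23, 31, Gus), (p3, 4, 26, 23, 31, Tai), (p3, 4, 26, 23, 31, Vic), (p3, 4, 34, 35, 18, Gus), (p3, 4, 34, 35, 18, Tai), (p3, 4, 34, 35, 18, Vic), (p3, 4, 4, 2, 39, Gus), (p3, 4, 4, 2, 39, Tai), (p3, 4, 4, 2, 39, Vic)}.
π_{cid, region, cname, qty, price} gives {(18, p3, Gus, 34, 4), (18, p3, Tai, 34, 4), (18, p3, Vic, 34, 4), (25, k2, Ada, 23, 25), (25, k2, Dee, 23, 25), (25, k2, Eve, 23, 25), (25, k2, Hal, 23, 25), (25, k2, Uma, 23, 25), (29, k2, Ada, 15, 25), (29, k2, Dee, 15, 25), (29, k2, Eve, 15, 25), (29, k2, Hal, 15, 25), (29, k2, Uma, 15, 25), (29, p3, Gus, 2, 4), (29, p3, Tai, 2, 4), (29, p3, Vic, 2, 4), (31, p3, Gus, 26, 4), (31, p3, Tai, 26, 4), (31, p3, Vic, 26, 4), (33, k2, Ada, 36, 25), (33, k2, Dee, 36, 25), (33, k2, Eve, 36, 25), (33, k2, Hal, 36, 25), (33, k2, Uma, 36, 25), (37, k2, Ada, 25, 25), (37, k2, Dee, 25, 25), (37, k2, Eve, 25, 25), (37, k2, Hal, 25, 25), (37, k2, Uma, 25, 25), (39, p3, Gus, 4, 4), (39, p3, Tai, 4, 4), (39, p3, Vic, 4, 4), (7, k2, Ada, 11, 25), (7, k2, Dee, 11, 25), (7, k2, Eve, 11, 25), (7, k2, Hal, 11, 25), (7, k2, Uma, 11, 25)}.
Apply σ_{region != k2}; surviving tuples: {(18, p3, Gus, 34, 4), (18, p3, Tai, 34, 4), (18, p3, Vic, 34, 4), (29, p3, Gus, 2, 4), (29, p3, Tai, 2, 4), (29, p3, Vic, 2, 4), (31, p3, Gus, 26, 4), (31, p3, Tai, 26, 4), (31, p3, Vic, 26, 4), (39, p3, Gus, 4, 4), (39, p3, Tai, 4, 4), (39, p3, Vic, 4, 4)}
π_{price, cname} gives {(4, Gus), (4, Tai), (4, Vic)} (9 duplicate(s) eliminated).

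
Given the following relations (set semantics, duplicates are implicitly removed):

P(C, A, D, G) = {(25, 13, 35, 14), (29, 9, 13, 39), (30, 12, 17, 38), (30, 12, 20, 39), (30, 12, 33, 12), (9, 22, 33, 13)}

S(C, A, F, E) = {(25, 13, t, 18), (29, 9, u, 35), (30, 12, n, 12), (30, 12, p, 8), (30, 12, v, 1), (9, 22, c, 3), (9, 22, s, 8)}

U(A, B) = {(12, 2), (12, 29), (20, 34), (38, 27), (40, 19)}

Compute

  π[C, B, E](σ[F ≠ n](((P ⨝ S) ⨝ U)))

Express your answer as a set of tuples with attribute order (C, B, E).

{(30, 2, 1), (30, 2, 8), (30, 29, 1), (30, 29, 8)}

P ⋈ S (natural join on C, A): {(25, 13, 35, 14, t, 18), (29, 9, 13, 39, u, 35), (30, 12, 17, 38, n, 12), (30, 12, 17, 38, p, 8), (30, 12, 17, 38, v, 1), (30, 12, 20, 39, n, 12), (30, 12, 20, 39, p, 8), (30, 12, 20, 39, v, 1), (30, 12, 33, 12, n, 12), (30, 12, 33, 12, p, 8), (30, 12, 33, 12, v, 1), (9, 22, 33, 13, c, 3), (9, 22, 33, 13, s, 8)}
(P ⨝ S) ⋈ U (natural join on A): {(30, 12, 17, 38, n, 12, 2), (30, 12, 17, 38, n, 12, 29), (30, 12, 17, 38, p, 8, 2), (30, 12, 17, 38, p, 8, 29), (30, 12, 17, 38, v, 1, 2), (30, 12, 17, 38, v, 1, 29), (30, 12, 20, 39, n, 12, 2), (30, 12, 20, 39, n, 12, 29), (30, 12, 20, 39, p, 8, 2), (30, 12, 20, 39, p, 8, 29), (30, 12, 20, 39, v, 1, 2), (30, 12, 20, 39, v, 1, 29), (30, 12, 33, 12, n, 12, 2), (30, 12, 33, 12, n, 12, 29), (30, 12, 33, 12, p, 8, 2), (30, 12, 33, 12, p, 8, 29), (30, 12, 33, 12, v, 1, 2), (30, 12, 33, 12, v, 1, 29)}
σ[F ≠ n]: keep tuples satisfying F ≠ n → {(30, 12, 17, 38, p, 8, 2), (30, 12, 17, 38, p, 8, 29), (30, 12, 17, 38, v, 1, 2), (30, 12, 17, 38, v, 1, 29), (30, 12, 20, 39, p, 8, 2), (30, 12, 20, 39, p, 8, 29), (30, 12, 20, 39, v, 1, 2), (30, 12, 20, 39, v, 1, 29), (30, 12, 33, 12, p, 8, 2), (30, 12, 33, 12, p, 8, 29), (30, 12, 33, 12, v, 1, 2), (30, 12, 33, 12, v, 1, 29)}
Projecting to C, B, E (8 duplicate(s) eliminated): {(30, 2, 1), (30, 2, 8), (30, 29, 1), (30, 29, 8)}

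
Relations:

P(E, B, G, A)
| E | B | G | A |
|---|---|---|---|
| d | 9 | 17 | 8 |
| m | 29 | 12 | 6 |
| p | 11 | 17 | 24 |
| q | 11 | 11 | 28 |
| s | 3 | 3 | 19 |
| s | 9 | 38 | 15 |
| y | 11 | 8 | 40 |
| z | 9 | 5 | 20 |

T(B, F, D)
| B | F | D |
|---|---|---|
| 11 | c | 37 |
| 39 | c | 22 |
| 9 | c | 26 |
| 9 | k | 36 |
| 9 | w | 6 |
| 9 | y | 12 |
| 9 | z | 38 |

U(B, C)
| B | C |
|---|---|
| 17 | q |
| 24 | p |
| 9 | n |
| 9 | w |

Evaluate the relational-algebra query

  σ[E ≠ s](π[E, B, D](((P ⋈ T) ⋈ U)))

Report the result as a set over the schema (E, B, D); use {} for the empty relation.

{(d, 9, 12), (d, 9, 26), (d, 9, 36), (d, 9, 38), (d, 9, 6), (z, 9, 12), (z, 9, 26), (z, 9, 36), (z, 9, 38), (z, 9, 6)}

Joining P and T on B yields {(d, 9, 17, 8, c, 26), (d, 9, 17, 8, k, 36), (d, 9, 17, 8, w, 6), (d, 9, 17, 8, y, 12), (d, 9, 17, 8, z, 38), (p, 11, 17, 24, c, 37), (q, 11, 11, 28, c, 37), (s, 9, 38, 15, c, 26), (s, 9, 38, 15, k, 36), (s, 9, 38, 15, w, 6), (s, 9, 38, 15, y, 12), (s, 9, 38, 15, z, 38), (y, 11, 8, 40, c, 37), (z, 9, 5, 20, c, 26), (z, 9, 5, 20, k, 36), (z, 9, 5, 20, w, 6), (z, 9, 5, 20, y, 12), (z, 9, 5, 20, z, 38)}.
Joining (P ⋈ T) and U on B yields {(d, 9, 17, 8, c, 26, n), (d, 9, 17, 8, c, 26, w), (d, 9, 17, 8, k, 36, n), (d, 9, 17, 8, k, 36, w), (d, 9, 17, 8, w, 6, n), (d, 9, 17, 8, w, 6, w), (d, 9, 17, 8, y, 12, n), (d, 9, 17, 8, y, 12, w), (d, 9, 17, 8, z, 38, n), (d, 9, 17, 8, z, 38, w), (s, 9, 38, 15, c, 26, n), (s, 9, 38, 15, c, 26, w), (s, 9, 38, 15, k, 36, n), (s, 9, 38, 15, k, 36, w), (s, 9, 38, 15, w, 6, n), (s, 9, 38, 15, w, 6, w), (s, 9, 38, 15, y, 12, n), (s, 9, 38, 15, y, 12, w), (s, 9, 38, 15, z, 38, n), (s, 9, 38, 15, z, 38, w), (z, 9, 5, 20, c, 26, n), (z, 9, 5, 20, c, 26, w), (z, 9, 5, 20, k, 36, n), (z, 9, 5, 20, k, 36, w), (z, 9, 5, 20, w, 6, n), (z, 9, 5, 20, w, 6, w), (z, 9, 5, 20, y, 12, n), (z, 9, 5, 20, y, 12, w), (z, 9, 5, 20, z, 38, n), (z, 9, 5, 20, z, 38, w)}.
π[E, B, D]: project onto (E, B, D) (15 duplicate(s) eliminated) → {(d, 9, 12), (d, 9, 26), (d, 9, 36), (d, 9, 38), (d, 9, 6), (s, 9, 12), (s, 9, 26), (s, 9, 36), (s, 9, 38), (s, 9, 6), (z, 9, 12), (z, 9, 26), (z, 9, 36), (z, 9, 38), (z, 9, 6)}
σ[E ≠ s]: keep tuples satisfying E ≠ s → {(d, 9, 12), (d, 9, 26), (d, 9, 36), (d, 9, 38), (d, 9, 6), (z, 9, 12), (z, 9, 26), (z, 9, 36), (z, 9, 38), (z, 9, 6)}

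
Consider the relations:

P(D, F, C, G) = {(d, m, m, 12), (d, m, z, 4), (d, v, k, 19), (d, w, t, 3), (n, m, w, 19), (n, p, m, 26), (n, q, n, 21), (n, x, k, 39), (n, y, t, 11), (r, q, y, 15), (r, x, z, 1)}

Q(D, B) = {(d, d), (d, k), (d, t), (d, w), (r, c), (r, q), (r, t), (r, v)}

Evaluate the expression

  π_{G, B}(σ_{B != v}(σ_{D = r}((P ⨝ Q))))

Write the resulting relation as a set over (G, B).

{(1, c), (1, q), (1, t), (15, c), (15, q), (15, t)}

Natural join on D: {(d, m, m, 12, d), (d, m, m, 12, k), (d, m, m, 12, t), (d, m, m, 12, w), (d, m, z, 4, d), (d, m, z, 4, k), (d, m, z, 4, t), (d, m, z, 4, w), (d, v, k, 19, d), (d, v, k, 19, k), (d, v, k, 19, t), (d, v, k, 19, w), (d, w, t, 3, d), (d, w, t, 3, k), (d, w, t, 3, t), (d, w, t, 3, w), (r, q, y, 15, c), (r, q, y, 15, q), (r, q, y, 15, t), (r, q, y, 15, v), (r, x, z, 1, c), (r, x, z, 1, q), (r, x, z, 1, t), (r, x, z, 1, v)}
Filtering on D = r leaves {(r, q, y, 15, c), (r, q, y, 15, q), (r, q, y, 15, t), (r, q, y, 15, v), (r, x, z, 1, c), (r, x, z, 1, q), (r, x, z, 1, t), (r, x, z, 1, v)}.
Filtering on B != v leaves {(r, q, y, 15, c), (r, q, y, 15, q), (r, q, y, 15, t), (r, x, z, 1, c), (r, x, z, 1, q), (r, x, z, 1, t)}.
Projecting to G, B: {(1, c), (1, q), (1, t), (15, c), (15, q), (15, t)}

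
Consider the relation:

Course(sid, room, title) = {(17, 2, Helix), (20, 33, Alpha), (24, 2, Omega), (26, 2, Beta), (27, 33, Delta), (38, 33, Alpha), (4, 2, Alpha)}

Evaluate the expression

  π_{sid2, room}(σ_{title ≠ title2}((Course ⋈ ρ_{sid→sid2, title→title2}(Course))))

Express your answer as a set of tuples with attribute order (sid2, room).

{(17, 2), (20, 33), (24, 2), (26, 2), (27, 33), (38, 33), (4, 2)}

ρ[sid→sid2, title→title2]: schema becomes (sid2, room, title2); tuples unchanged.
Natural join on room: {(17, 2, Helix, 17, Helix), (17, 2, Helix, 24, Omega), (17, 2, Helix, 26, Beta), (17, 2, Helix, 4, Alpha), (20, 33, Alpha, 20, Alpha), (20, 33, Alpha, 27, Delta), (20, 33, Alpha, 38, Alpha), (24, 2, Omega, 17, Helix), (24, 2, Omega, 24, Omega), (24, 2, Omega, 26, Beta), (24, 2, Omega, 4, Alpha), (26, 2, Beta, 17, Helix), (26, 2, Beta, 24, Omega), (26, 2, Beta, 26, Beta), (26, 2, Beta, 4, Alpha), (27, 33, Delta, 20, Alpha), (27, 33, Delta, 27, Delta), (27, 33, Delta, 38, Alpha), (38, 33, Alpha, 20, Alpha), (38, 33, Alpha, 27, Delta), (38, 33, Alpha, 38, Alpha), (4, 2, Alpha, 17, Helix), (4, 2, Alpha, 24, Omega), (4, 2, Alpha, 26, Beta), (4, 2, Alpha, 4, Alpha)}
Selection title ≠ title2: {(17, 2, Helix, 24, Omega), (17, 2, Helix, 26, Beta), (17, 2, Helix, 4, Alpha), (20, 33, Alpha, 27, Delta), (24, 2, Omega, 17, Helix), (24, 2, Omega, 26, Beta), (24, 2, Omega, 4, Alpha), (26, 2, Beta, 17, Helix), (26, 2, Beta, 24, Omega), (26, 2, Beta, 4, Alpha), (27, 33, Delta, 20, Alpha), (27, 33, Delta, 38, Alpha), (38, 33, Alpha, 27, Delta), (4, 2, Alpha, 17, Helix), (4, 2, Alpha, 24, Omega), (4, 2, Alpha, 26, Beta)}
π_{sid2, room} gives {(17, 2), (20, 33), (24, 2), (26, 2), (27, 33), (38, 33), (4, 2)} (9 duplicate(s) eliminated).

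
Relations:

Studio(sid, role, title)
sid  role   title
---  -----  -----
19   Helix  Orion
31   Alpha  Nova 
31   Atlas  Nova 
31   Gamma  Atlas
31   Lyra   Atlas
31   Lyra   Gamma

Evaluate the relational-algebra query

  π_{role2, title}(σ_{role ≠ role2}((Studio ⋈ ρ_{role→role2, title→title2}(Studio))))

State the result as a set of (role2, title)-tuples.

ρ[role→role2, title→title2]: schema becomes (sid, role2, title2); tuples unchanged.
Studio ⋈ ρ_{role→role2, title→title2}(Studio) (natural join on sid): {(19, Helix, Orion, Helix, Orion), (31, Alpha, Nova, Alpha, Nova), (31, Alpha, Nova, Atlas, Nova), (31, Alpha, Nova, Gamma, Atlas), (31, Alpha, Nova, Lyra, Atlas), (31, Alpha, Nova, Lyra, Gamma), (31, Atlas, Nova, Alpha, Nova), (31, Atlas, Nova, Atlas, Nova), (31, Atlas, Nova, Gamma, Atlas), (31, Atlas, Nova, Lyra, Atlas), (31, Atlas, Nova, Lyra, Gamma), (31, Gamma, Atlas, Alpha, Nova), (31, Gamma, Atlas, Atlas, Nova), (31, Gamma, Atlas, Gamma, Atlas), (31, Gamma, Atlas, Lyra, Atlas), (31, Gamma, Atlas, Lyra, Gamma), (31, Lyra, Atlas, Alpha, Nova), (31, Lyra, Atlas, Atlas, Nova), (31, Lyra, Atlas, Gamma, Atlas), (31, Lyra, Atlas, Lyra, Atlas), (31, Lyra, Atlas, Lyra, Gamma), (31, Lyra, Gamma, Alpha, Nova), (31, Lyra, Gamma, Atlas, Nova), (31, Lyra, Gamma, Gamma, Atlas), (31, Lyra, Gamma, Lyra, Atlas), (31, Lyra, Gamma, Lyra, Gamma)}
Selection role ≠ role2: {(31, Alpha, Nova, Atlas, Nova), (31, Alpha, Nova, Gamma, Atlas), (31, Alpha, Nova, Lyra, Atlas), (31, Alpha, Nova, Lyra, Gamma), (31, Atlas, Nova, Alpha, Nova), (31, Atlas, Nova, Gamma, Atlas), (31, Atlas, Nova, Lyra, Atlas), (31, Atlas, Nova, Lyra, Gamma), (31, Gamma, Atlas, Alpha, Nova), (31, Gamma, Atlas, Atlas, Nova), (31, Gamma, Atlas, Lyra, Atlas), (31, Gamma, Atlas, Lyra, Gamma), (31, Lyra, Atlas, Alpha, Nova), (31, Lyra, Atlas, Atlas, Nova), (31, Lyra, Atlas, Gamma, Atlas), (31, Lyra, Gamma, Alpha, Nova), (31, Lyra, Gamma, Atlas, Nova), (31, Lyra, Gamma, Gamma, Atlas)}
Projecting to role2, title (7 duplicate(s) eliminated): {(Alpha, Atlas), (Alpha, Gamma), (Alpha, Nova), (Atlas, Atlas), (Atlas, Gamma), (Atlas, Nova), (Gamma, Atlas), (Gamma, Gamma), (Gamma, Nova), (Lyra, Atlas), (Lyra, Nova)}

{(Alpha, Atlas), (Alpha, Gamma), (Alpha, Nova), (Atlas, Atlas), (Atlas, Gamma), (Atlas, Nova), (Gamma, Atlas), (Gamma, Gamma), (Gamma, Nova), (Lyra, Atlas), (Lyra, Nova)}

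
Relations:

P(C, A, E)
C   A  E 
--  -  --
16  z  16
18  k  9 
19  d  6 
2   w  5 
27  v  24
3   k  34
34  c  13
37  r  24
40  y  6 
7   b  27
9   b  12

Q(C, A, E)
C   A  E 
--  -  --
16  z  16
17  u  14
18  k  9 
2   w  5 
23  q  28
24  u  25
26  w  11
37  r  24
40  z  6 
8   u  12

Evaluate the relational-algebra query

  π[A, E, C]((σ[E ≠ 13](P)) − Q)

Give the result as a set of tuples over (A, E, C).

{(b, 12, 9), (b, 27, 7), (d, 6, 19), (k, 34, 3), (v, 24, 27), (y, 6, 40)}

σ[E ≠ 13]: keep tuples satisfying E ≠ 13 → {(16, z, 16), (18, k, 9), (19, d, 6), (2, w, 5), (27, v, 24), (3, k, 34), (37, r, 24), (40, y, 6), (7, b, 27), (9, b, 12)}
Difference: {(16, z, 16), (18, k, 9), (19, d, 6), (2, w, 5), (27, v, 24), (3, k, 34), (37, r, 24), (40, y, 6), (7, b, 27), (9, b, 12)} with {(16, z, 16), (17, u, 14), (18, k, 9), (2, w, 5), (23, q, 28), (24, u, 25), (26, w, 11), (37, r, 24), (40, z, 6), (8, u, 12)} → {(19, d, 6), (27, v, 24), (3, k, 34), (40, y, 6), (7, b, 27), (9, b, 12)}
π[A, E, C]: project onto (A, E, C) → {(b, 12, 9), (b, 27, 7), (d, 6, 19), (k, 34, 3), (v, 24, 27), (y, 6, 40)}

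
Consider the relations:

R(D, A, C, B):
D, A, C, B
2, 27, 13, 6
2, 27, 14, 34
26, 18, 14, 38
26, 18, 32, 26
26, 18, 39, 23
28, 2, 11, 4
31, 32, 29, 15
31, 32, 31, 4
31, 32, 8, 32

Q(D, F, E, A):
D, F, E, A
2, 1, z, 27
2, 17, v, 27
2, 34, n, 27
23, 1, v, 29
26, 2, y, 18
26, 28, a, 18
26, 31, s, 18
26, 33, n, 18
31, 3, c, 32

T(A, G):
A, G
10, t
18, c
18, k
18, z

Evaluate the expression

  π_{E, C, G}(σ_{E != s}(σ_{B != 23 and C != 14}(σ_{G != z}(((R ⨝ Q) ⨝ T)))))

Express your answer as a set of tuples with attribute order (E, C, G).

Natural join on D, A: {(2, 27, 13, 6, 1, z), (2, 27, 13, 6, 17, v), (2, 27, 13, 6, 34, n), (2, 27, 14, 34, 1, z), (2, 27, 14, 34, 17, v), (2, 27, 14, 34, 34, n), (26, 18, 14, 38, 2, y), (26, 18, 14, 38, 28, a), (26, 18, 14, 38, 31, s), (26, 18, 14, 38, 33, n), (26, 18, 32, 26, 2, y), (26, 18, 32, 26, 28, a), (26, 18, 32, 26, 31, s), (26, 18, 32, 26, 33, n), (26, 18, 39, 23, 2, y), (26, 18, 39, 23, 28, a), (26, 18, 39, 23, 31, s), (26, 18, 39, 23, 33, n), (31, 32, 29, 15, 3, c), (31, 32, 31, 4, 3, c), (31, 32, 8, 32, 3, c)}
Natural join on A: {(26, 18, 14, 38, 2, y, c), (26, 18, 14, 38, 2, y, k), (26, 18, 14, 38, 2, y, z), (26, 18, 14, 38, 28, a, c), (26, 18, 14, 38, 28, a, k), (26, 18, 14, 38, 28, a, z), (26, 18, 14, 38, 31, s, c), (26, 18, 14, 38, 31, s, k), (26, 18, 14, 38, 31, s, z), (26, 18, 14, 38, 33, n, c), (26, 18, 14, 38, 33, n, k), (26, 18, 14, 38, 33, n, z), (26, 18, 32, 26, 2, y, c), (26, 18, 32, 26, 2, y, k), (26, 18, 32, 26, 2, y, z), (26, 18, 32, 26, 28, a, c), (26, 18, 32, 26, 28, a, k), (26, 18, 32, 26, 28, a, z), (26, 18, 32, 26, 31, s, c), (26, 18, 32, 26, 31, s, k), (26, 18, 32, 26, 31, s, z), (26, 18, 32, 26, 33, n, c), (26, 18, 32, 26, 33, n, k), (26, 18, 32, 26, 33, n, z), (26, 18, 39, 23, 2, y, c), (26, 18, 39, 23, 2, y, k), (26, 18, 39, 23, 2, y, z), (26, 18, 39, 23, 28, a, c), (26, 18, 39, 23, 28, a, k), (26, 18, 39, 23, 28, a, z), (26, 18, 39, 23, 31, s, c), (26, 18, 39, 23, 31, s, k), (26, 18, 39, 23, 31, s, z), (26, 18, 39, 23, 33, n, c), (26, 18, 39, 23, 33, n, k), (26, 18, 39, 23, 33, n, z)}
Apply σ_{G != z}; surviving tuples: {(26, 18, 14, 38, 2, y, c), (26, 18, 14, 38, 2, y, k), (26, 18, 14, 38, 28, a, c), (26, 18, 14, 38, 28, a, k), (26, 18, 14, 38, 31, s, c), (26, 18, 14, 38, 31, s, k), (26, 18, 14, 38, 33, n, c), (26, 18, 14, 38, 33, n, k), (26, 18, 32, 26, 2, y, c), (26, 18, 32, 26, 2, y, k), (26, 18, 32, 26, 28, a, c), (26, 18, 32, 26, 28, a, k), (26, 18, 32, 26, 31, s, c), (26, 18, 32, 26, 31, s, k), (26, 18, 32, 26, 33, n, c), (26, 18, 32, 26, 33, n, k), (26, 18, 39, 23, 2, y, c), (26, 18, 39, 23, 2, y, k), (26, 18, 39, 23, 28, a, c), (26, 18, 39, 23, 28, a, k), (26, 18, 39, 23, 31, s, c), (26, 18, 39, 23, 31, s, k), (26, 18, 39, 23, 33, n, c), (26, 18, 39, 23, 33, n, k)}
Apply σ_{B != 23 and C != 14}; surviving tuples: {(26, 18, 32, 26, 2, y, c), (26, 18, 32, 26, 2, y, k), (26, 18, 32, 26, 28, a, c), (26, 18, 32, 26, 28, a, k), (26, 18, 32, 26, 31, s, c), (26, 18, 32, 26, 31, s, k), (26, 18, 32, 26, 33, n, c), (26, 18, 32, 26, 33, n, k)}
Apply σ_{E != s}; surviving tuples: {(26, 18, 32, 26, 2, y, c), (26, 18, 32, 26, 2, y, k), (26, 18, 32, 26, 28, a, c), (26, 18, 32, 26, 28, a, k), (26, 18, 32, 26, 33, n, c), (26, 18, 32, 26, 33, n, k)}
π_{E, C, G} gives {(a, 32, c), (a, 32, k), (n, 32, c), (n, 32, k), (y, 32, c), (y, 32, k)}.

{(a, 32, c), (a, 32, k), (n, 32, c), (n, 32, k), (y, 32, c), (y, 32, k)}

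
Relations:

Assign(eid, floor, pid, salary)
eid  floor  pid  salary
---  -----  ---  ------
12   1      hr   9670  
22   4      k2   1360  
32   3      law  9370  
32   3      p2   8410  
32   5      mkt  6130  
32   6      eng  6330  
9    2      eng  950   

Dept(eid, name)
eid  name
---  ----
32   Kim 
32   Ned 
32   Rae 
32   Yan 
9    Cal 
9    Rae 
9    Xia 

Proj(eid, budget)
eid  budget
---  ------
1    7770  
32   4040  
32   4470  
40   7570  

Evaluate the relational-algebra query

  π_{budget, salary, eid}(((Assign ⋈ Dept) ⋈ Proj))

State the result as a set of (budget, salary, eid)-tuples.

{(4040, 6130, 32), (4040, 6330, 32), (4040, 8410, 32), (4040, 9370, 32), (4470, 6130, 32), (4470, 6330, 32), (4470, 8410, 32), (4470, 9370, 32)}

Joining Assign and Dept on eid yields {(32, 3, law, 9370, Kim), (32, 3, law, 9370, Ned), (32, 3, law, 9370, Rae), (32, 3, law, 9370, Yan), (32, 3, p2, 8410, Kim), (32, 3, p2, 8410, Ned), (32, 3, p2, 8410, Rae), (32, 3, p2, 8410, Yan), (32, 5, mkt, 6130, Kim), (32, 5, mkt, 6130, Ned), (32, 5, mkt, 6130, Rae), (32, 5, mkt, 6130, Yan), (32, 6, eng, 6330, Kim), (32, 6, eng, 6330, Ned), (32, 6, eng, 6330, Rae), (32, 6, eng, 6330, Yan), (9, 2, eng, 950, Cal), (9, 2, eng, 950, Rae), (9, 2, eng, 950, Xia)}.
Joining (Assign ⋈ Dept) and Proj on eid yields {(32, 3, law, 9370, Kim, 4040), (32, 3, law, 9370, Kim, 4470), (32, 3, law, 9370, Ned, 4040), (32, 3, law, 9370, Ned, 4470), (32, 3, law, 9370, Rae, 4040), (32, 3, law, 9370, Rae, 4470), (32, 3, law, 9370, Yan, 4040), (32, 3, law, 9370, Yan, 4470), (32, 3, p2, 8410, Kim, 4040), (32, 3, p2, 8410, Kim, 4470), (32, 3, p2, 8410, Ned, 4040), (32, 3, p2, 8410, Ned, 4470), (32, 3, p2, 8410, Rae, 4040), (32, 3, p2, 8410, Rae, 4470), (32, 3, p2, 8410, Yan, 4040), (32, 3, p2, 8410, Yan, 4470), (32, 5, mkt, 6130, Kim, 4040), (32, 5, mkt, 6130, Kim, 4470), (32, 5, mkt, 6130, Ned, 4040), (32, 5, mkt, 6130, Ned, 4470), (32, 5, mkt, 6130, Rae, 4040), (32, 5, mkt, 6130, Rae, 4470), (32, 5, mkt, 6130, Yan, 4040), (32, 5, mkt, 6130, Yan, 4470), (32, 6, eng, 6330, Kim, 4040), (32, 6, eng, 6330, Kim, 4470), (32, 6, eng, 6330, Ned, 4040), (32, 6, eng, 6330, Ned, 4470), (32, 6, eng, 6330, Rae, 4040), (32, 6, eng, 6330, Rae, 4470), (32, 6, eng, 6330, Yan, 4040), (32, 6, eng, 6330, Yan, 4470)}.
Projecting to budget, salary, eid (24 duplicate(s) eliminated): {(4040, 6130, 32), (4040, 6330, 32), (4040, 8410, 32), (4040, 9370, 32), (4470, 6130, 32), (4470, 6330, 32), (4470, 8410, 32), (4470, 9370, 32)}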